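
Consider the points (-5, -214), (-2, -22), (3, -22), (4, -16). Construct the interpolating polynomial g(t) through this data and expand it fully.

g(t) = t^3 - 4t^2 - 3t - 4

L_0(t) = (t + 2)(t - 3)(t - 4) / [-216] = -(1/216)t^3 + (5/216)t^2 + (1/108)t - 1/9
L_1(t) = (t + 5)(t - 3)(t - 4) / [90] = (1/90)t^3 - (1/45)t^2 - (23/90)t + 2/3
L_2(t) = (t + 5)(t + 2)(t - 4) / [-40] = -(1/40)t^3 - (3/40)t^2 + (9/20)t + 1
L_3(t) = (t + 5)(t + 2)(t - 3) / [54] = (1/54)t^3 + (2/27)t^2 - (11/54)t - 5/9
g(t) = (-214)·L_0 + (-22)·L_1 + (-22)·L_2 + (-16)·L_3
  (-214)·L_0(t) = (107/108)t^3 - (535/108)t^2 - (107/54)t + 214/9
  (-22)·L_1(t) = -(11/45)t^3 + (22/45)t^2 + (253/45)t - 44/3
  (-22)·L_2(t) = (11/20)t^3 + (33/20)t^2 - (99/10)t - 22
  (-16)·L_3(t) = -(8/27)t^3 - (32/27)t^2 + (88/27)t + 80/9
Adding term by term: t^3 - 4t^2 - 3t - 4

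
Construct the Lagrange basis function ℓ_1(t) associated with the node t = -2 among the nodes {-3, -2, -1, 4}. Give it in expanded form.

ℓ_1(t) = (1/6)t^3 - (13/6)t - 2

ℓ_1(t) = (t + 3)(t + 1)(t - 4) / [(1)·(-1)·(-6)]
       = (t^3 - 13t - 12) / (6)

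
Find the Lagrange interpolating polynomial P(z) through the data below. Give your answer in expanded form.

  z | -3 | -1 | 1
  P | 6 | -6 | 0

P(z) = (9/4)z^2 + 3z - 21/4

L_0(z) = (z + 1)(z - 1) / [8] = (1/8)z^2 - 1/8
L_1(z) = (z + 3)(z - 1) / [-4] = -(1/4)z^2 - (1/2)z + 3/4
L_2(z) = (z + 3)(z + 1) / [8] = (1/8)z^2 + (1/2)z + 3/8
P(z) = 6·L_0 + (-6)·L_1 + 0·L_2
  6·L_0(z) = (3/4)z^2 - 3/4
  (-6)·L_1(z) = (3/2)z^2 + 3z - 9/2
  0·L_2(z) = 0
Adding term by term: (9/4)z^2 + 3z - 21/4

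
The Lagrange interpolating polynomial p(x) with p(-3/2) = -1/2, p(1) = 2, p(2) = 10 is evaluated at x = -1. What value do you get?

L_0(-1) = (-2)·(-3)/[(-5/2)·(-7/2)] = 24/35
L_1(-1) = (1/2)·(-3)/[(5/2)·(-1)] = 3/5
L_2(-1) = (1/2)·(-2)/[(7/2)·(1)] = -2/7
Sum: (-1/2)·(24/35) + 2·(3/5) + 10·(-2/7) = -2

-2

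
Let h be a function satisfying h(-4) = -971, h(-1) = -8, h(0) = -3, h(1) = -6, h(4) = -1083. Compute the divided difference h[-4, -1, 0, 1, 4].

h[-4,-1] = (-8 - (-971)) / (-1 - (-4)) = 321
h[-1,0] = (-3 - (-8)) / (0 - (-1)) = 5
h[0,1] = (-6 - (-3)) / (1 - 0) = -3
h[1,4] = (-1083 - (-6)) / (4 - 1) = -359
h[-4,-1,0] = (5 - 321) / (0 - (-4)) = -79
h[-1,0,1] = (-3 - 5) / (1 - (-1)) = -4
h[0,1,4] = (-359 - (-3)) / (4 - 0) = -89
h[-4,-1,0,1] = (-4 - (-79)) / (1 - (-4)) = 15
h[-1,0,1,4] = (-89 - (-4)) / (4 - (-1)) = -17
h[-4,-1,0,1,4] = (-17 - 15) / (4 - (-4)) = -4

-4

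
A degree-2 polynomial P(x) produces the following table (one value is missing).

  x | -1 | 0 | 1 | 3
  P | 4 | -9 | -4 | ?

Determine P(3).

The 3 known values determine P uniquely (degree ≤ 2).
L_0(3) = (3)·(2)/[(-1)·(-2)] = 3
L_1(3) = (4)·(2)/[(1)·(-1)] = -8
L_2(3) = (4)·(3)/[(2)·(1)] = 6
Sum: 4·(3) + (-9)·(-8) + (-4)·(6) = 60

60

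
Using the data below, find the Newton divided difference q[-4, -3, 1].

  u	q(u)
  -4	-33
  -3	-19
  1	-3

-2

q[-4,-3] = (-19 - (-33)) / (-3 - (-4)) = 14
q[-3,1] = (-3 - (-19)) / (1 - (-3)) = 4
q[-4,-3,1] = (4 - 14) / (1 - (-4)) = -2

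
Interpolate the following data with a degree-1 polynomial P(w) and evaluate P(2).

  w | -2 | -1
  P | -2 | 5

Evaluate each Lagrange basis at w = 2:
L_0(2) = (3)/[(-1)] = -3
L_1(2) = (4)/[(1)] = 4
Sum: (-2)·(-3) + 5·(4) = 26

26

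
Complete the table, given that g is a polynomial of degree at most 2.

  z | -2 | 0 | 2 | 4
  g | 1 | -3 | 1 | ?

The 3 known values determine g uniquely (degree ≤ 2).
L_0(4) = (4)·(2)/[(-2)·(-4)] = 1
L_1(4) = (6)·(2)/[(2)·(-2)] = -3
L_2(4) = (6)·(4)/[(4)·(2)] = 3
Sum: 1·(1) + (-3)·(-3) + 1·(3) = 13

13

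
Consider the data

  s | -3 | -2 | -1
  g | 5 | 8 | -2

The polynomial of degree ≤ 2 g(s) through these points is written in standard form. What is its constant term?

-25

Build the Lagrange basis polynomials:
L_0(s) = (s + 2)(s + 1) / [2] = (1/2)s^2 + (3/2)s + 1
L_1(s) = (s + 3)(s + 1) / [-1] = -s^2 - 4s - 3
L_2(s) = (s + 3)(s + 2) / [2] = (1/2)s^2 + (5/2)s + 3
g(s) = 5·L_0 + 8·L_1 + (-2)·L_2
Only the constant term is needed; take it from each L_i and combine:
5·(1) + 8·(-3) + (-2)·(3) = -25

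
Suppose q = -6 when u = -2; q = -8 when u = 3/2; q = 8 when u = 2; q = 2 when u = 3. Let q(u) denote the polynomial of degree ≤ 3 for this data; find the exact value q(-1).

-540/7

Using Newton's divided-difference form:
q[-2,3/2] = (-8 - (-6)) / (3/2 - (-2)) = -4/7
q[3/2,2] = (8 - (-8)) / (2 - 3/2) = 32
q[2,3] = (2 - 8) / (3 - 2) = -6
q[-2,3/2,2] = (32 - (-4/7)) / (2 - (-2)) = 57/7
q[3/2,2,3] = (-6 - 32) / (3 - 3/2) = -76/3
q[-2,3/2,2,3] = (-76/3 - 57/7) / (3 - (-2)) = -703/105
q(-1) = -6 + (-4/7)·(1) + (57/7)·(1)·(-5/2) + (-703/105)·(1)·(-5/2)·(-3) = -540/7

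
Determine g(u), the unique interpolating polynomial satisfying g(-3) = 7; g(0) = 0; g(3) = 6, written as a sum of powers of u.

g(u) = (13/18)u^2 - (1/6)u

L_0(u) = u(u - 3) / [18] = (1/18)u^2 - (1/6)u
L_1(u) = (u + 3)(u - 3) / [-9] = -(1/9)u^2 + 1
L_2(u) = (u + 3)u / [18] = (1/18)u^2 + (1/6)u
g(u) = 7·L_0 + 0·L_1 + 6·L_2
  7·L_0(u) = (7/18)u^2 - (7/6)u
  0·L_1(u) = 0
  6·L_2(u) = (1/3)u^2 + u
Adding term by term: (13/18)u^2 - (1/6)u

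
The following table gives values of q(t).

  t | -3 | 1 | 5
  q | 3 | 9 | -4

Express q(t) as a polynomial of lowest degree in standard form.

L_0(t) = (t - 1)(t - 5) / [32] = (1/32)t^2 - (3/16)t + 5/32
L_1(t) = (t + 3)(t - 5) / [-16] = -(1/16)t^2 + (1/8)t + 15/16
L_2(t) = (t + 3)(t - 1) / [32] = (1/32)t^2 + (1/16)t - 3/32
q(t) = 3·L_0 + 9·L_1 + (-4)·L_2
  3·L_0(t) = (3/32)t^2 - (9/16)t + 15/32
  9·L_1(t) = -(9/16)t^2 + (9/8)t + 135/16
  (-4)·L_2(t) = -(1/8)t^2 - (1/4)t + 3/8
Adding term by term: -(19/32)t^2 + (5/16)t + 297/32

q(t) = -(19/32)t^2 + (5/16)t + 297/32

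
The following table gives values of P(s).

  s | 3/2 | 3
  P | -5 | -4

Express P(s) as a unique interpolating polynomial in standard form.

P(s) = (2/3)s - 6

L_0(s) = (s - 3) / [-3/2] = -(2/3)s + 2
L_1(s) = (s - 3/2) / [3/2] = (2/3)s - 1
P(s) = (-5)·L_0 + (-4)·L_1
  (-5)·L_0(s) = (10/3)s - 10
  (-4)·L_1(s) = -(8/3)s + 4
Adding term by term: (2/3)s - 6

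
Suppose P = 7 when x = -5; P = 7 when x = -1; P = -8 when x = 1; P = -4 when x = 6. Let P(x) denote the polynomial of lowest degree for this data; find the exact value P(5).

-104/7

Using Newton's divided-difference form:
P[-5,-1] = (7 - 7) / (-1 - (-5)) = 0
P[-1,1] = (-8 - 7) / (1 - (-1)) = -15/2
P[1,6] = (-4 - (-8)) / (6 - 1) = 4/5
P[-5,-1,1] = (-15/2 - 0) / (1 - (-5)) = -5/4
P[-1,1,6] = (4/5 - (-15/2)) / (6 - (-1)) = 83/70
P[-5,-1,1,6] = (83/70 - (-5/4)) / (6 - (-5)) = 31/140
P(5) = 7 + 0·(10) + (-5/4)·(10)·(6) + (31/140)·(10)·(6)·(4) = -104/7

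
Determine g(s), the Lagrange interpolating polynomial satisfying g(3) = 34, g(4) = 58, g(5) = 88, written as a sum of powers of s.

L_0(s) = (s - 4)(s - 5) / [2] = (1/2)s^2 - (9/2)s + 10
L_1(s) = (s - 3)(s - 5) / [-1] = -s^2 + 8s - 15
L_2(s) = (s - 3)(s - 4) / [2] = (1/2)s^2 - (7/2)s + 6
g(s) = 34·L_0 + 58·L_1 + 88·L_2
  34·L_0(s) = 17s^2 - 153s + 340
  58·L_1(s) = -58s^2 + 464s - 870
  88·L_2(s) = 44s^2 - 308s + 528
Adding term by term: 3s^2 + 3s - 2

g(s) = 3s^2 + 3s - 2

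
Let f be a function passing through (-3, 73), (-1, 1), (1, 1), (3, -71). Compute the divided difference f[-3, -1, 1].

9

f[-3,-1] = (1 - 73) / (-1 - (-3)) = -36
f[-1,1] = (1 - 1) / (1 - (-1)) = 0
f[-3,-1,1] = (0 - (-36)) / (1 - (-3)) = 9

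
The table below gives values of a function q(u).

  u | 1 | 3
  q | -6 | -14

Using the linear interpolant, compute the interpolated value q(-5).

18

L_0(-5) = (-8)/[(-2)] = 4
L_1(-5) = (-6)/[(2)] = -3
Sum: (-6)·(4) + (-14)·(-3) = 18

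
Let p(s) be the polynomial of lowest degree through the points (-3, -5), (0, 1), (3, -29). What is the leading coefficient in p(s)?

-2

Build the Lagrange basis polynomials:
L_0(s) = s(s - 3) / [18] = (1/18)s^2 - (1/6)s
L_1(s) = (s + 3)(s - 3) / [-9] = -(1/9)s^2 + 1
L_2(s) = (s + 3)s / [18] = (1/18)s^2 + (1/6)s
p(s) = (-5)·L_0 + 1·L_1 + (-29)·L_2
Only the coefficient of s^2 is needed; take it from each L_i and combine:
(-5)·(1/18) + 1·(-1/9) + (-29)·(1/18) = -2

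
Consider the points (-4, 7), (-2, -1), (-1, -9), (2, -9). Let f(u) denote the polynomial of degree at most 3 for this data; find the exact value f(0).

-137/9

L_0(0) = (2)·(1)·(-2)/[(-2)·(-3)·(-6)] = 1/9
L_1(0) = (4)·(1)·(-2)/[(2)·(-1)·(-4)] = -1
L_2(0) = (4)·(2)·(-2)/[(3)·(1)·(-3)] = 16/9
L_3(0) = (4)·(2)·(1)/[(6)·(4)·(3)] = 1/9
Sum: 7·(1/9) + (-1)·(-1) + (-9)·(16/9) + (-9)·(1/9) = -137/9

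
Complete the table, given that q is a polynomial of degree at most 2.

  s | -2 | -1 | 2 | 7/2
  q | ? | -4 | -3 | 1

The 3 known values determine q uniquely (degree ≤ 2).
Evaluate each Lagrange basis at s = -2:
L_0(-2) = (-4)·(-11/2)/[(-3)·(-9/2)] = 44/27
L_1(-2) = (-1)·(-11/2)/[(3)·(-3/2)] = -11/9
L_2(-2) = (-1)·(-4)/[(9/2)·(3/2)] = 16/27
Sum: (-4)·(44/27) + (-3)·(-11/9) + 1·(16/27) = -61/27

-61/27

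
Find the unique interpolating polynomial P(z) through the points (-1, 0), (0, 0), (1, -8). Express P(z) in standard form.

Build the Lagrange basis polynomials:
L_0(z) = z(z - 1) / [2] = (1/2)z^2 - (1/2)z
L_1(z) = (z + 1)(z - 1) / [-1] = -z^2 + 1
L_2(z) = (z + 1)z / [2] = (1/2)z^2 + (1/2)z
P(z) = 0·L_0 + 0·L_1 + (-8)·L_2
  0·L_0(z) = 0
  0·L_1(z) = 0
  (-8)·L_2(z) = -4z^2 - 4z
Adding term by term: -4z^2 - 4z

P(z) = -4z^2 - 4z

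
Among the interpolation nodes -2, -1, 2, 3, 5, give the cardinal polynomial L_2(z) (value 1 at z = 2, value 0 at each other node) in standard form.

L_2(z) = (z + 2)(z + 1)(z - 3)(z - 5) / [(4)·(3)·(-1)·(-3)]
       = (z^4 - 5z^3 - 7z^2 + 29z + 30) / (36)

L_2(z) = (1/36)z^4 - (5/36)z^3 - (7/36)z^2 + (29/36)z + 5/6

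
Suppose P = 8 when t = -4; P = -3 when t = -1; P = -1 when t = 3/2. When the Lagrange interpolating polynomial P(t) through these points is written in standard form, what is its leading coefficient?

The leading coefficient equals the top divided difference P[-4,-1,3/2].
P[-4,-1] = (-3 - 8) / (-1 - (-4)) = -11/3
P[-1,3/2] = (-1 - (-3)) / (3/2 - (-1)) = 4/5
P[-4,-1,3/2] = (4/5 - (-11/3)) / (3/2 - (-4)) = 134/165

134/165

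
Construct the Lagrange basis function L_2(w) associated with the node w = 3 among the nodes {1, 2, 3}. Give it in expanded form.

L_2(w) = (w - 1)(w - 2) / [(2)·(1)]
       = (w^2 - 3w + 2) / (2)

L_2(w) = (1/2)w^2 - (3/2)w + 1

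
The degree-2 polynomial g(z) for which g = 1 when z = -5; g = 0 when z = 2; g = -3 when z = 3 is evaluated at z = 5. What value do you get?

-78/7

L_0(5) = (3)·(2)/[(-7)·(-8)] = 3/28
L_1(5) = (10)·(2)/[(7)·(-1)] = -20/7
L_2(5) = (10)·(3)/[(8)·(1)] = 15/4
Sum: 1·(3/28) + 0 + (-3)·(15/4) = -78/7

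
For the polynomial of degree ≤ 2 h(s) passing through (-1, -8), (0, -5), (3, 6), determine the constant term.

-5

Build the Lagrange basis polynomials:
L_0(s) = s(s - 3) / [4] = (1/4)s^2 - (3/4)s
L_1(s) = (s + 1)(s - 3) / [-3] = -(1/3)s^2 + (2/3)s + 1
L_2(s) = (s + 1)s / [12] = (1/12)s^2 + (1/12)s
h(s) = (-8)·L_0 + (-5)·L_1 + 6·L_2
Only the constant term is needed; take it from each L_i and combine:
(-8)·(0) + (-5)·(1) + 6·(0) = -5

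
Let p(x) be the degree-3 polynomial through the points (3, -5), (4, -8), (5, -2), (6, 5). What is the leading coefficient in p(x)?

The leading coefficient equals the top divided difference p[3,4,5,6].
p[3,4] = (-8 - (-5)) / (4 - 3) = -3
p[4,5] = (-2 - (-8)) / (5 - 4) = 6
p[5,6] = (5 - (-2)) / (6 - 5) = 7
p[3,4,5] = (6 - (-3)) / (5 - 3) = 9/2
p[4,5,6] = (7 - 6) / (6 - 4) = 1/2
p[3,4,5,6] = (1/2 - 9/2) / (6 - 3) = -4/3

-4/3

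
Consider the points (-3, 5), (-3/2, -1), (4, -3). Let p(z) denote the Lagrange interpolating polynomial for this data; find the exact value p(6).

313/77

Evaluate each Lagrange basis at z = 6:
L_0(6) = (15/2)·(2)/[(-3/2)·(-7)] = 10/7
L_1(6) = (9)·(2)/[(3/2)·(-11/2)] = -24/11
L_2(6) = (9)·(15/2)/[(7)·(11/2)] = 135/77
Sum: 5·(10/7) + (-1)·(-24/11) + (-3)·(135/77) = 313/77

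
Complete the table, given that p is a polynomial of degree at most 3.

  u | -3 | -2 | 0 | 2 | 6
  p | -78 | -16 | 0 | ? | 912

32

The 4 known values determine p uniquely (degree ≤ 3).
L_0(2) = (4)·(2)·(-4)/[(-1)·(-3)·(-9)] = 32/27
L_1(2) = (5)·(2)·(-4)/[(1)·(-2)·(-8)] = -5/2
L_2(2) = (5)·(4)·(-4)/[(3)·(2)·(-6)] = 20/9
L_3(2) = (5)·(4)·(2)/[(9)·(8)·(6)] = 5/54
Sum: (-78)·(32/27) + (-16)·(-5/2) + 0 + 912·(5/54) = 32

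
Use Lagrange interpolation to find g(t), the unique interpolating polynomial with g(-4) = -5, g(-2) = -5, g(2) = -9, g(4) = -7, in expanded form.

Build the Lagrange basis polynomials:
L_0(t) = (t + 2)(t - 2)(t - 4) / [-96] = -(1/96)t^3 + (1/24)t^2 + (1/24)t - 1/6
L_1(t) = (t + 4)(t - 2)(t - 4) / [48] = (1/48)t^3 - (1/24)t^2 - (1/3)t + 2/3
L_2(t) = (t + 4)(t + 2)(t - 4) / [-48] = -(1/48)t^3 - (1/24)t^2 + (1/3)t + 2/3
L_3(t) = (t + 4)(t + 2)(t - 2) / [96] = (1/96)t^3 + (1/24)t^2 - (1/24)t - 1/6
g(t) = (-5)·L_0 + (-5)·L_1 + (-9)·L_2 + (-7)·L_3
  (-5)·L_0(t) = (5/96)t^3 - (5/24)t^2 - (5/24)t + 5/6
  (-5)·L_1(t) = -(5/48)t^3 + (5/24)t^2 + (5/3)t - 10/3
  (-9)·L_2(t) = (3/16)t^3 + (3/8)t^2 - 3t - 6
  (-7)·L_3(t) = -(7/96)t^3 - (7/24)t^2 + (7/24)t + 7/6
Adding term by term: (1/16)t^3 + (1/12)t^2 - (5/4)t - 22/3

g(t) = (1/16)t^3 + (1/12)t^2 - (5/4)t - 22/3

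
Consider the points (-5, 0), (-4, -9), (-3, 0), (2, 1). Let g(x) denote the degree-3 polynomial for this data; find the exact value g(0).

317/7

Evaluate each Lagrange basis at x = 0:
L_0(0) = (4)·(3)·(-2)/[(-1)·(-2)·(-7)] = 12/7
L_1(0) = (5)·(3)·(-2)/[(1)·(-1)·(-6)] = -5
L_2(0) = (5)·(4)·(-2)/[(2)·(1)·(-5)] = 4
L_3(0) = (5)·(4)·(3)/[(7)·(6)·(5)] = 2/7
Sum: 0 + (-9)·(-5) + 0 + 1·(2/7) = 317/7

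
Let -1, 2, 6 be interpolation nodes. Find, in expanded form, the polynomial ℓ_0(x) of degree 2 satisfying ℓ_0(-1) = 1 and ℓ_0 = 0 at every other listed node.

ℓ_0(x) = (x - 2)(x - 6) / [(-3)·(-7)]
       = (x^2 - 8x + 12) / (21)

ℓ_0(x) = (1/21)x^2 - (8/21)x + 4/7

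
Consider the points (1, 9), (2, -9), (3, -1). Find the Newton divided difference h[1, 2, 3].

h[1,2] = (-9 - 9) / (2 - 1) = -18
h[2,3] = (-1 - (-9)) / (3 - 2) = 8
h[1,2,3] = (8 - (-18)) / (3 - 1) = 13

13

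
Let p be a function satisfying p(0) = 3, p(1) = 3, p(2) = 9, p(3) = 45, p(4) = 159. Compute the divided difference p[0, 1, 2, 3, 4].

1

p[0,1] = (3 - 3) / (1 - 0) = 0
p[1,2] = (9 - 3) / (2 - 1) = 6
p[2,3] = (45 - 9) / (3 - 2) = 36
p[3,4] = (159 - 45) / (4 - 3) = 114
p[0,1,2] = (6 - 0) / (2 - 0) = 3
p[1,2,3] = (36 - 6) / (3 - 1) = 15
p[2,3,4] = (114 - 36) / (4 - 2) = 39
p[0,1,2,3] = (15 - 3) / (3 - 0) = 4
p[1,2,3,4] = (39 - 15) / (4 - 1) = 8
p[0,1,2,3,4] = (8 - 4) / (4 - 0) = 1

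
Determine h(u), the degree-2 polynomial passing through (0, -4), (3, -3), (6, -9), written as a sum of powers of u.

Build the Lagrange basis polynomials:
L_0(u) = (u - 3)(u - 6) / [18] = (1/18)u^2 - (1/2)u + 1
L_1(u) = u(u - 6) / [-9] = -(1/9)u^2 + (2/3)u
L_2(u) = u(u - 3) / [18] = (1/18)u^2 - (1/6)u
h(u) = (-4)·L_0 + (-3)·L_1 + (-9)·L_2
  (-4)·L_0(u) = -(2/9)u^2 + 2u - 4
  (-3)·L_1(u) = (1/3)u^2 - 2u
  (-9)·L_2(u) = -(1/2)u^2 + (3/2)u
Adding term by term: -(7/18)u^2 + (3/2)u - 4

h(u) = -(7/18)u^2 + (3/2)u - 4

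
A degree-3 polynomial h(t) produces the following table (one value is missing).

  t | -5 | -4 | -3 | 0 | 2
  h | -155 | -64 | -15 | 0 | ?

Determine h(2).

The 4 known values determine h uniquely (degree ≤ 3).
Evaluate each Lagrange basis at t = 2:
L_0(2) = (6)·(5)·(2)/[(-1)·(-2)·(-5)] = -6
L_1(2) = (7)·(5)·(2)/[(1)·(-1)·(-4)] = 35/2
L_2(2) = (7)·(6)·(2)/[(2)·(1)·(-3)] = -14
L_3(2) = (7)·(6)·(5)/[(5)·(4)·(3)] = 7/2
Sum: (-155)·(-6) + (-64)·(35/2) + (-15)·(-14) + 0 = 20

20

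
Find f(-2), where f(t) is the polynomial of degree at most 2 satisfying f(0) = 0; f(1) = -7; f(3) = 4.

Evaluate each Lagrange basis at t = -2:
L_0(-2) = (-3)·(-5)/[(-1)·(-3)] = 5
L_1(-2) = (-2)·(-5)/[(1)·(-2)] = -5
L_2(-2) = (-2)·(-3)/[(3)·(2)] = 1
Sum: 0 + (-7)·(-5) + 4·(1) = 39

39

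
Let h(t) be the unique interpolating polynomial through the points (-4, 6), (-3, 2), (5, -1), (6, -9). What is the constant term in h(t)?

7/3

Build the Lagrange basis polynomials:
L_0(t) = (t + 3)(t - 5)(t - 6) / [-90] = -(1/90)t^3 + (4/45)t^2 + (1/30)t - 1
L_1(t) = (t + 4)(t - 5)(t - 6) / [72] = (1/72)t^3 - (7/72)t^2 - (7/36)t + 5/3
L_2(t) = (t + 4)(t + 3)(t - 6) / [-72] = -(1/72)t^3 - (1/72)t^2 + (5/12)t + 1
L_3(t) = (t + 4)(t + 3)(t - 5) / [90] = (1/90)t^3 + (1/45)t^2 - (23/90)t - 2/3
h(t) = 6·L_0 + 2·L_1 + (-1)·L_2 + (-9)·L_3
Only the constant term is needed; take it from each L_i and combine:
6·(-1) + 2·(5/3) + (-1)·(1) + (-9)·(-2/3) = 7/3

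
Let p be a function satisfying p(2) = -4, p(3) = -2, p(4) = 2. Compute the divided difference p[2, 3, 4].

p[2,3] = (-2 - (-4)) / (3 - 2) = 2
p[3,4] = (2 - (-2)) / (4 - 3) = 4
p[2,3,4] = (4 - 2) / (4 - 2) = 1

1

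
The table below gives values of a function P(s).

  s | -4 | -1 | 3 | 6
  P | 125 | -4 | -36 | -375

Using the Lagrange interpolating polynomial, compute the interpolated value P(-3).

Evaluate each Lagrange basis at s = -3:
L_0(-3) = (-2)·(-6)·(-9)/[(-3)·(-7)·(-10)] = 18/35
L_1(-3) = (1)·(-6)·(-9)/[(3)·(-4)·(-7)] = 9/14
L_2(-3) = (1)·(-2)·(-9)/[(7)·(4)·(-3)] = -3/14
L_3(-3) = (1)·(-2)·(-6)/[(10)·(7)·(3)] = 2/35
Sum: 125·(18/35) + (-4)·(9/14) + (-36)·(-3/14) + (-375)·(2/35) = 48

48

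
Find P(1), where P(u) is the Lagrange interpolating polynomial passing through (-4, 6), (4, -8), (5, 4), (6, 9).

Evaluate each Lagrange basis at u = 1:
L_0(1) = (-3)·(-4)·(-5)/[(-8)·(-9)·(-10)] = 1/12
L_1(1) = (5)·(-4)·(-5)/[(8)·(-1)·(-2)] = 25/4
L_2(1) = (5)·(-3)·(-5)/[(9)·(1)·(-1)] = -25/3
L_3(1) = (5)·(-3)·(-4)/[(10)·(2)·(1)] = 3
Sum: 6·(1/12) + (-8)·(25/4) + 4·(-25/3) + 9·(3) = -335/6

-335/6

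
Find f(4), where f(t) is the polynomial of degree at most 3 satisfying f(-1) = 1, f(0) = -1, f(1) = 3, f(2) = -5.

-129

L_0(4) = (4)·(3)·(2)/[(-1)·(-2)·(-3)] = -4
L_1(4) = (5)·(3)·(2)/[(1)·(-1)·(-2)] = 15
L_2(4) = (5)·(4)·(2)/[(2)·(1)·(-1)] = -20
L_3(4) = (5)·(4)·(3)/[(3)·(2)·(1)] = 10
Sum: 1·(-4) + (-1)·(15) + 3·(-20) + (-5)·(10) = -129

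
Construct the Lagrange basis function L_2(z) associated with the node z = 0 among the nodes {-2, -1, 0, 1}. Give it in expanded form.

L_2(z) = -(1/2)z^3 - z^2 + (1/2)z + 1

L_2(z) = (z + 2)(z + 1)(z - 1) / [(2)·(1)·(-1)]
       = (z^3 + 2z^2 - z - 2) / (-2)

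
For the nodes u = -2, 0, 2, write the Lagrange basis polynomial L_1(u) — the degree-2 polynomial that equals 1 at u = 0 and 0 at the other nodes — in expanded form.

L_1(u) = -(1/4)u^2 + 1

L_1(u) = (u + 2)(u - 2) / [(2)·(-2)]
       = (u^2 - 4) / (-4)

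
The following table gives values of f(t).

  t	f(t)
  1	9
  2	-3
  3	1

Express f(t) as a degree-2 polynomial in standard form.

L_0(t) = (t - 2)(t - 3) / [2] = (1/2)t^2 - (5/2)t + 3
L_1(t) = (t - 1)(t - 3) / [-1] = -t^2 + 4t - 3
L_2(t) = (t - 1)(t - 2) / [2] = (1/2)t^2 - (3/2)t + 1
f(t) = 9·L_0 + (-3)·L_1 + 1·L_2
  9·L_0(t) = (9/2)t^2 - (45/2)t + 27
  (-3)·L_1(t) = 3t^2 - 12t + 9
  1·L_2(t) = (1/2)t^2 - (3/2)t + 1
Adding term by term: 8t^2 - 36t + 37

f(t) = 8t^2 - 36t + 37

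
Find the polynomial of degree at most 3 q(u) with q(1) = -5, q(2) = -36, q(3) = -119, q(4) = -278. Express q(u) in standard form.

Newton's divided differences:
q[1,2] = (-36 - (-5)) / (2 - 1) = -31
q[2,3] = (-119 - (-36)) / (3 - 2) = -83
q[3,4] = (-278 - (-119)) / (4 - 3) = -159
q[1,2,3] = (-83 - (-31)) / (3 - 1) = -26
q[2,3,4] = (-159 - (-83)) / (4 - 2) = -38
q[1,2,3,4] = (-38 - (-26)) / (4 - 1) = -4
q(u) = -5 + (-31)·(u - 1) + (-26)·(u - 1)(u - 2) + (-4)·(u - 1)(u - 2)(u - 3)
Expanding: q(u) = -4u^3 - 2u^2 + 3u - 2

q(u) = -4u^3 - 2u^2 + 3u - 2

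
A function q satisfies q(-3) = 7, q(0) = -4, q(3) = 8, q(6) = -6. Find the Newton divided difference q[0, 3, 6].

q[0,3] = (8 - (-4)) / (3 - 0) = 4
q[3,6] = (-6 - 8) / (6 - 3) = -14/3
q[0,3,6] = (-14/3 - 4) / (6 - 0) = -13/9

-13/9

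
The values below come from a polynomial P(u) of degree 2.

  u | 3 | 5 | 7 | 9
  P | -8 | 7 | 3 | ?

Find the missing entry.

The 3 known values determine P uniquely (degree ≤ 2).
Evaluate each Lagrange basis at u = 9:
L_0(9) = (4)·(2)/[(-2)·(-4)] = 1
L_1(9) = (6)·(2)/[(2)·(-2)] = -3
L_2(9) = (6)·(4)/[(4)·(2)] = 3
Sum: (-8)·(1) + 7·(-3) + 3·(3) = -20

-20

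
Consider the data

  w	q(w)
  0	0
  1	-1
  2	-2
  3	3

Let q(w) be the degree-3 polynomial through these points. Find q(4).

Evaluate each Lagrange basis at w = 4:
L_0(4) = (3)·(2)·(1)/[(-1)·(-2)·(-3)] = -1
L_1(4) = (4)·(2)·(1)/[(1)·(-1)·(-2)] = 4
L_2(4) = (4)·(3)·(1)/[(2)·(1)·(-1)] = -6
L_3(4) = (4)·(3)·(2)/[(3)·(2)·(1)] = 4
Sum: 0 + (-1)·(4) + (-2)·(-6) + 3·(4) = 20

20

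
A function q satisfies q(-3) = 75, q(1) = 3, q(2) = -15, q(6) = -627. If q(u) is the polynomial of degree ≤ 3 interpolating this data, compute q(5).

-357

L_0(5) = (4)·(3)·(-1)/[(-4)·(-5)·(-9)] = 1/15
L_1(5) = (8)·(3)·(-1)/[(4)·(-1)·(-5)] = -6/5
L_2(5) = (8)·(4)·(-1)/[(5)·(1)·(-4)] = 8/5
L_3(5) = (8)·(4)·(3)/[(9)·(5)·(4)] = 8/15
Sum: 75·(1/15) + 3·(-6/5) + (-15)·(8/5) + (-627)·(8/15) = -357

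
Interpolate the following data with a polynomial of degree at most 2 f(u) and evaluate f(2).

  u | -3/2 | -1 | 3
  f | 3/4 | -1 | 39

Evaluate each Lagrange basis at u = 2:
L_0(2) = (3)·(-1)/[(-1/2)·(-9/2)] = -4/3
L_1(2) = (7/2)·(-1)/[(1/2)·(-4)] = 7/4
L_2(2) = (7/2)·(3)/[(9/2)·(4)] = 7/12
Sum: 3/4·(-4/3) + (-1)·(7/4) + 39·(7/12) = 20

20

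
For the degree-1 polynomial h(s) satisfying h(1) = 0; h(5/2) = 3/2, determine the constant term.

L_0(s) = (s - 5/2) / [-3/2] = -(2/3)s + 5/3
L_1(s) = (s - 1) / [3/2] = (2/3)s - 2/3
h(s) = 0·L_0 + (3/2)·L_1
Only the constant term is needed; take it from each L_i and combine:
0·(5/3) + (3/2)·(-2/3) = -1

-1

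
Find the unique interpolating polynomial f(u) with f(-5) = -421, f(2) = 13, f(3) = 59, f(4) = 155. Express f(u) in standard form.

Build the Lagrange basis polynomials:
L_0(u) = (u - 2)(u - 3)(u - 4) / [-504] = -(1/504)u^3 + (1/56)u^2 - (13/252)u + 1/21
L_1(u) = (u + 5)(u - 3)(u - 4) / [14] = (1/14)u^3 - (1/7)u^2 - (23/14)u + 30/7
L_2(u) = (u + 5)(u - 2)(u - 4) / [-8] = -(1/8)u^3 + (1/8)u^2 + (11/4)u - 5
L_3(u) = (u + 5)(u - 2)(u - 3) / [18] = (1/18)u^3 - (19/18)u + 5/3
f(u) = (-421)·L_0 + 13·L_1 + 59·L_2 + 155·L_3
  (-421)·L_0(u) = (421/504)u^3 - (421/56)u^2 + (5473/252)u - 421/21
  13·L_1(u) = (13/14)u^3 - (13/7)u^2 - (299/14)u + 390/7
  59·L_2(u) = -(59/8)u^3 + (59/8)u^2 + (649/4)u - 295
  155·L_3(u) = (155/18)u^3 - (2945/18)u + 775/3
Adding term by term: 3u^3 - 2u^2 - u - 1

f(u) = 3u^3 - 2u^2 - u - 1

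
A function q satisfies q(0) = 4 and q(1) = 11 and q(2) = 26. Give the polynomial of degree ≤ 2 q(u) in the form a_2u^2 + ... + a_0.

q(u) = 4u^2 + 3u + 4

Build the Lagrange basis polynomials:
L_0(u) = (u - 1)(u - 2) / [2] = (1/2)u^2 - (3/2)u + 1
L_1(u) = u(u - 2) / [-1] = -u^2 + 2u
L_2(u) = u(u - 1) / [2] = (1/2)u^2 - (1/2)u
q(u) = 4·L_0 + 11·L_1 + 26·L_2
  4·L_0(u) = 2u^2 - 6u + 4
  11·L_1(u) = -11u^2 + 22u
  26·L_2(u) = 13u^2 - 13u
Adding term by term: 4u^2 + 3u + 4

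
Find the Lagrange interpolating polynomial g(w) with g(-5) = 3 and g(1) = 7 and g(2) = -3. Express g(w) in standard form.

g(w) = -(32/21)w^2 - (38/7)w + 293/21

Build the Lagrange basis polynomials:
L_0(w) = (w - 1)(w - 2) / [42] = (1/42)w^2 - (1/14)w + 1/21
L_1(w) = (w + 5)(w - 2) / [-6] = -(1/6)w^2 - (1/2)w + 5/3
L_2(w) = (w + 5)(w - 1) / [7] = (1/7)w^2 + (4/7)w - 5/7
g(w) = 3·L_0 + 7·L_1 + (-3)·L_2
  3·L_0(w) = (1/14)w^2 - (3/14)w + 1/7
  7·L_1(w) = -(7/6)w^2 - (7/2)w + 35/3
  (-3)·L_2(w) = -(3/7)w^2 - (12/7)w + 15/7
Adding term by term: -(32/21)w^2 - (38/7)w + 293/21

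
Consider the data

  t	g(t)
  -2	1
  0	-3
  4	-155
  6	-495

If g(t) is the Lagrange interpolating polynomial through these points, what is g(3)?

-69

L_0(3) = (3)·(-1)·(-3)/[(-2)·(-6)·(-8)] = -3/32
L_1(3) = (5)·(-1)·(-3)/[(2)·(-4)·(-6)] = 5/16
L_2(3) = (5)·(3)·(-3)/[(6)·(4)·(-2)] = 15/16
L_3(3) = (5)·(3)·(-1)/[(8)·(6)·(2)] = -5/32
Sum: 1·(-3/32) + (-3)·(5/16) + (-155)·(15/16) + (-495)·(-5/32) = -69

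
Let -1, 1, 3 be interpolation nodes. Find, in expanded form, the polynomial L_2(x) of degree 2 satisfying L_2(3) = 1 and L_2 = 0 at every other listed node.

L_2(x) = (x + 1)(x - 1) / [(4)·(2)]
       = (x^2 - 1) / (8)

L_2(x) = (1/8)x^2 - 1/8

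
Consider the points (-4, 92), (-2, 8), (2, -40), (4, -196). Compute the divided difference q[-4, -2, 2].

5

q[-4,-2] = (8 - 92) / (-2 - (-4)) = -42
q[-2,2] = (-40 - 8) / (2 - (-2)) = -12
q[-4,-2,2] = (-12 - (-42)) / (2 - (-4)) = 5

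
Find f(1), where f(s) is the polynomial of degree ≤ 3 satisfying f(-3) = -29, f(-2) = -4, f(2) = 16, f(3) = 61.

L_0(1) = (3)·(-1)·(-2)/[(-1)·(-5)·(-6)] = -1/5
L_1(1) = (4)·(-1)·(-2)/[(1)·(-4)·(-5)] = 2/5
L_2(1) = (4)·(3)·(-2)/[(5)·(4)·(-1)] = 6/5
L_3(1) = (4)·(3)·(-1)/[(6)·(5)·(1)] = -2/5
Sum: (-29)·(-1/5) + (-4)·(2/5) + 16·(6/5) + 61·(-2/5) = -1

-1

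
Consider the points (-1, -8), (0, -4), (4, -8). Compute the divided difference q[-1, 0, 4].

q[-1,0] = (-4 - (-8)) / (0 - (-1)) = 4
q[0,4] = (-8 - (-4)) / (4 - 0) = -1
q[-1,0,4] = (-1 - 4) / (4 - (-1)) = -1

-1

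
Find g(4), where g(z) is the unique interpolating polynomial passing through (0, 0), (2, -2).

-4

Evaluate each Lagrange basis at z = 4:
L_0(4) = (2)/[(-2)] = -1
L_1(4) = (4)/[(2)] = 2
Sum: 0 + (-2)·(2) = -4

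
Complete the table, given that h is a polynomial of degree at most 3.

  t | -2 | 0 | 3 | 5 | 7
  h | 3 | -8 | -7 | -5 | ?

-51/5

The 4 known values determine h uniquely (degree ≤ 3).
Evaluate each Lagrange basis at t = 7:
L_0(7) = (7)·(4)·(2)/[(-2)·(-5)·(-7)] = -4/5
L_1(7) = (9)·(4)·(2)/[(2)·(-3)·(-5)] = 12/5
L_2(7) = (9)·(7)·(2)/[(5)·(3)·(-2)] = -21/5
L_3(7) = (9)·(7)·(4)/[(7)·(5)·(2)] = 18/5
Sum: 3·(-4/5) + (-8)·(12/5) + (-7)·(-21/5) + (-5)·(18/5) = -51/5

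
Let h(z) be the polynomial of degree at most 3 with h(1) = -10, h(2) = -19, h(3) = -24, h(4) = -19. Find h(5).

Evaluate each Lagrange basis at z = 5:
L_0(5) = (3)·(2)·(1)/[(-1)·(-2)·(-3)] = -1
L_1(5) = (4)·(2)·(1)/[(1)·(-1)·(-2)] = 4
L_2(5) = (4)·(3)·(1)/[(2)·(1)·(-1)] = -6
L_3(5) = (4)·(3)·(2)/[(3)·(2)·(1)] = 4
Sum: (-10)·(-1) + (-19)·(4) + (-24)·(-6) + (-19)·(4) = 2

2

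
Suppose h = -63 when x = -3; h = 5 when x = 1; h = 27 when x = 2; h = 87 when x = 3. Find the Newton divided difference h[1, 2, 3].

19

h[1,2] = (27 - 5) / (2 - 1) = 22
h[2,3] = (87 - 27) / (3 - 2) = 60
h[1,2,3] = (60 - 22) / (3 - 1) = 19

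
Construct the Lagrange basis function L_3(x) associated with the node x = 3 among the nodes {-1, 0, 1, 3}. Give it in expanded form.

L_3(x) = (1/24)x^3 - (1/24)x

L_3(x) = (x + 1)x(x - 1) / [(4)·(3)·(2)]
       = (x^3 - x) / (24)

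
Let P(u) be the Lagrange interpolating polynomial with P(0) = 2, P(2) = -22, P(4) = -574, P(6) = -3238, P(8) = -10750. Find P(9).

Evaluate each Lagrange basis at u = 9:
L_0(9) = (7)·(5)·(3)·(1)/[(-2)·(-4)·(-6)·(-8)] = 35/128
L_1(9) = (9)·(5)·(3)·(1)/[(2)·(-2)·(-4)·(-6)] = -45/32
L_2(9) = (9)·(7)·(3)·(1)/[(4)·(2)·(-2)·(-4)] = 189/64
L_3(9) = (9)·(7)·(5)·(1)/[(6)·(4)·(2)·(-2)] = -105/32
L_4(9) = (9)·(7)·(5)·(3)/[(8)·(6)·(4)·(2)] = 315/128
Sum: 2·(35/128) + (-22)·(-45/32) + (-574)·(189/64) + (-3238)·(-105/32) + (-10750)·(315/128) = -17494

-17494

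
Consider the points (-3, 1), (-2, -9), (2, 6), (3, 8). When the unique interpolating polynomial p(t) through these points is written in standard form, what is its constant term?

-63/10

Build the Lagrange basis polynomials:
L_0(t) = (t + 2)(t - 2)(t - 3) / [-30] = -(1/30)t^3 + (1/10)t^2 + (2/15)t - 2/5
L_1(t) = (t + 3)(t - 2)(t - 3) / [20] = (1/20)t^3 - (1/10)t^2 - (9/20)t + 9/10
L_2(t) = (t + 3)(t + 2)(t - 3) / [-20] = -(1/20)t^3 - (1/10)t^2 + (9/20)t + 9/10
L_3(t) = (t + 3)(t + 2)(t - 2) / [30] = (1/30)t^3 + (1/10)t^2 - (2/15)t - 2/5
p(t) = 1·L_0 + (-9)·L_1 + 6·L_2 + 8·L_3
Only the constant term is needed; take it from each L_i and combine:
1·(-2/5) + (-9)·(9/10) + 6·(9/10) + 8·(-2/5) = -63/10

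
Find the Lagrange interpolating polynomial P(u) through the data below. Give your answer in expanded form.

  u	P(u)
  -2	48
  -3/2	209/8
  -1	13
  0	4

Build the Lagrange basis polynomials:
L_0(u) = (u + 3/2)(u + 1)u / [-1] = -u^3 - (5/2)u^2 - (3/2)u
L_1(u) = (u + 2)(u + 1)u / [3/8] = (8/3)u^3 + 8u^2 + (16/3)u
L_2(u) = (u + 2)(u + 3/2)u / [-1/2] = -2u^3 - 7u^2 - 6u
L_3(u) = (u + 2)(u + 3/2)(u + 1) / [3] = (1/3)u^3 + (3/2)u^2 + (13/6)u + 1
P(u) = 48·L_0 + (209/8)·L_1 + 13·L_2 + 4·L_3
  48·L_0(u) = -48u^3 - 120u^2 - 72u
  (209/8)·L_1(u) = (209/3)u^3 + 209u^2 + (418/3)u
  13·L_2(u) = -26u^3 - 91u^2 - 78u
  4·L_3(u) = (4/3)u^3 + 6u^2 + (26/3)u + 4
Adding term by term: -3u^3 + 4u^2 - 2u + 4

P(u) = -3u^3 + 4u^2 - 2u + 4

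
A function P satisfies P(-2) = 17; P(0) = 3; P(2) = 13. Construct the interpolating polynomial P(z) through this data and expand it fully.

Newton's divided differences:
P[-2,0] = (3 - 17) / (0 - (-2)) = -7
P[0,2] = (13 - 3) / (2 - 0) = 5
P[-2,0,2] = (5 - (-7)) / (2 - (-2)) = 3
P(z) = 17 + (-7)·(z + 2) + 3·(z + 2)z
Expanding: P(z) = 3z^2 - z + 3

P(z) = 3z^2 - z + 3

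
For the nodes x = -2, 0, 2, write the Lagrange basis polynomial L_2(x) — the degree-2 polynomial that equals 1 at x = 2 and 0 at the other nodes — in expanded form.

L_2(x) = (1/8)x^2 + (1/4)x

L_2(x) = (x + 2)x / [(4)·(2)]
       = (x^2 + 2x) / (8)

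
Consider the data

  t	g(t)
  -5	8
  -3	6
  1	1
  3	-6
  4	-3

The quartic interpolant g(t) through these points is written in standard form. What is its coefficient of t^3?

Build the Lagrange basis polynomials:
L_0(t) = (t + 3)(t - 1)(t - 3)(t - 4) / [864] = (1/864)t^4 - (5/864)t^3 - (5/864)t^2 + (5/96)t - 1/24
L_1(t) = (t + 5)(t - 1)(t - 3)(t - 4) / [-336] = -(1/336)t^4 + (1/112)t^3 + (1/16)t^2 - (83/336)t + 5/28
L_2(t) = (t + 5)(t + 3)(t - 3)(t - 4) / [144] = (1/144)t^4 + (1/144)t^3 - (29/144)t^2 - (1/16)t + 5/4
L_3(t) = (t + 5)(t + 3)(t - 1)(t - 4) / [-96] = -(1/96)t^4 - (1/32)t^3 + (7/32)t^2 + (43/96)t - 5/8
L_4(t) = (t + 5)(t + 3)(t - 1)(t - 3) / [189] = (1/189)t^4 + (4/189)t^3 - (2/27)t^2 - (4/21)t + 5/21
g(t) = 8·L_0 + 6·L_1 + 1·L_2 + (-6)·L_3 + (-3)·L_4
Only the coefficient of t^3 is needed; take it from each L_i and combine:
8·(-5/864) + 6·(1/112) + 1·(1/144) + (-6)·(-1/32) + (-3)·(4/189) = 209/1512

209/1512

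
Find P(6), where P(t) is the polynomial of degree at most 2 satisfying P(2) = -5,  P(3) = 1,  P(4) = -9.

Using Newton's divided-difference form:
P[2,3] = (1 - (-5)) / (3 - 2) = 6
P[3,4] = (-9 - 1) / (4 - 3) = -10
P[2,3,4] = (-10 - 6) / (4 - 2) = -8
P(6) = -5 + 6·(4) + (-8)·(4)·(3) = -77

-77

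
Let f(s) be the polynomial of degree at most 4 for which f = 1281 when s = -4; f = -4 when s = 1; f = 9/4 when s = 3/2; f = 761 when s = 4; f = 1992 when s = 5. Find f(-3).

432

Evaluate each Lagrange basis at s = -3:
L_0(-3) = (-4)·(-9/2)·(-7)·(-8)/[(-5)·(-11/2)·(-8)·(-9)] = 28/55
L_1(-3) = (1)·(-9/2)·(-7)·(-8)/[(5)·(-1/2)·(-3)·(-4)] = 42/5
L_2(-3) = (1)·(-4)·(-7)·(-8)/[(11/2)·(1/2)·(-5/2)·(-7/2)] = -512/55
L_3(-3) = (1)·(-4)·(-9/2)·(-8)/[(8)·(3)·(5/2)·(-1)] = 12/5
L_4(-3) = (1)·(-4)·(-9/2)·(-7)/[(9)·(4)·(7/2)·(1)] = -1
Sum: 1281·(28/55) + (-4)·(42/5) + 9/4·(-512/55) + 761·(12/5) + 1992·(-1) = 432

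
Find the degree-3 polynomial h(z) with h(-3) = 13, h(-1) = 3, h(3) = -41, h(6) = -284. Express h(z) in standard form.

h(z) = -z^3 - 2z^2 + 4

Build the Lagrange basis polynomials:
L_0(z) = (z + 1)(z - 3)(z - 6) / [-108] = -(1/108)z^3 + (2/27)z^2 - (1/12)z - 1/6
L_1(z) = (z + 3)(z - 3)(z - 6) / [56] = (1/56)z^3 - (3/28)z^2 - (9/56)z + 27/28
L_2(z) = (z + 3)(z + 1)(z - 6) / [-72] = -(1/72)z^3 + (1/36)z^2 + (7/24)z + 1/4
L_3(z) = (z + 3)(z + 1)(z - 3) / [189] = (1/189)z^3 + (1/189)z^2 - (1/21)z - 1/21
h(z) = 13·L_0 + 3·L_1 + (-41)·L_2 + (-284)·L_3
  13·L_0(z) = -(13/108)z^3 + (26/27)z^2 - (13/12)z - 13/6
  3·L_1(z) = (3/56)z^3 - (9/28)z^2 - (27/56)z + 81/28
  (-41)·L_2(z) = (41/72)z^3 - (41/36)z^2 - (287/24)z - 41/4
  (-284)·L_3(z) = -(284/189)z^3 - (284/189)z^2 + (284/21)z + 284/21
Adding term by term: -z^3 - 2z^2 + 4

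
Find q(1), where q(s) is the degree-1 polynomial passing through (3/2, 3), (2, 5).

Evaluate each Lagrange basis at s = 1:
L_0(1) = (-1)/[(-1/2)] = 2
L_1(1) = (-1/2)/[(1/2)] = -1
Sum: 3·(2) + 5·(-1) = 1

1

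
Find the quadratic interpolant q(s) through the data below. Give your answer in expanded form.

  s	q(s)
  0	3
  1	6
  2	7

Build the Lagrange basis polynomials:
L_0(s) = (s - 1)(s - 2) / [2] = (1/2)s^2 - (3/2)s + 1
L_1(s) = s(s - 2) / [-1] = -s^2 + 2s
L_2(s) = s(s - 1) / [2] = (1/2)s^2 - (1/2)s
q(s) = 3·L_0 + 6·L_1 + 7·L_2
  3·L_0(s) = (3/2)s^2 - (9/2)s + 3
  6·L_1(s) = -6s^2 + 12s
  7·L_2(s) = (7/2)s^2 - (7/2)s
Adding term by term: -s^2 + 4s + 3

q(s) = -s^2 + 4s + 3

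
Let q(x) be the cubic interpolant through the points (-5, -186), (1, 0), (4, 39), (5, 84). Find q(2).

L_0(2) = (1)·(-2)·(-3)/[(-6)·(-9)·(-10)] = -1/90
L_1(2) = (7)·(-2)·(-3)/[(6)·(-3)·(-4)] = 7/12
L_2(2) = (7)·(1)·(-3)/[(9)·(3)·(-1)] = 7/9
L_3(2) = (7)·(1)·(-2)/[(10)·(4)·(1)] = -7/20
Sum: (-186)·(-1/90) + 0 + 39·(7/9) + 84·(-7/20) = 3

3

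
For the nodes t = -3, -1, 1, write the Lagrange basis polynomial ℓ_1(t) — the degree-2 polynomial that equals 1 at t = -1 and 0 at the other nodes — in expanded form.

ℓ_1(t) = (t + 3)(t - 1) / [(2)·(-2)]
       = (t^2 + 2t - 3) / (-4)

ℓ_1(t) = -(1/4)t^2 - (1/2)t + 3/4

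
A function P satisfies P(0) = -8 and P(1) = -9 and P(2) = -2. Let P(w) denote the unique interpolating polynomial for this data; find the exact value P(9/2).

Evaluate each Lagrange basis at w = 9/2:
L_0(9/2) = (7/2)·(5/2)/[(-1)·(-2)] = 35/8
L_1(9/2) = (9/2)·(5/2)/[(1)·(-1)] = -45/4
L_2(9/2) = (9/2)·(7/2)/[(2)·(1)] = 63/8
Sum: (-8)·(35/8) + (-9)·(-45/4) + (-2)·(63/8) = 101/2

101/2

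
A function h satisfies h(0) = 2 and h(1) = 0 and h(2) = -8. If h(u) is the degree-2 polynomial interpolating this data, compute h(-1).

Using Newton's divided-difference form:
h[0,1] = (0 - 2) / (1 - 0) = -2
h[1,2] = (-8 - 0) / (2 - 1) = -8
h[0,1,2] = (-8 - (-2)) / (2 - 0) = -3
h(-1) = 2 + (-2)·(-1) + (-3)·(-1)·(-2) = -2

-2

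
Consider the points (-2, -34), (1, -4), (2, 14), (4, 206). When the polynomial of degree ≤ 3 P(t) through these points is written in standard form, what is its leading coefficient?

4

The leading coefficient equals the top divided difference P[-2,1,2,4].
P[-2,1] = (-4 - (-34)) / (1 - (-2)) = 10
P[1,2] = (14 - (-4)) / (2 - 1) = 18
P[2,4] = (206 - 14) / (4 - 2) = 96
P[-2,1,2] = (18 - 10) / (2 - (-2)) = 2
P[1,2,4] = (96 - 18) / (4 - 1) = 26
P[-2,1,2,4] = (26 - 2) / (4 - (-2)) = 4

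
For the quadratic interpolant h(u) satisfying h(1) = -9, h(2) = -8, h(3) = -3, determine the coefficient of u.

-5

L_0(u) = (u - 2)(u - 3) / [2] = (1/2)u^2 - (5/2)u + 3
L_1(u) = (u - 1)(u - 3) / [-1] = -u^2 + 4u - 3
L_2(u) = (u - 1)(u - 2) / [2] = (1/2)u^2 - (3/2)u + 1
h(u) = (-9)·L_0 + (-8)·L_1 + (-3)·L_2
Only the coefficient of u is needed; take it from each L_i and combine:
(-9)·(-5/2) + (-8)·(4) + (-3)·(-3/2) = -5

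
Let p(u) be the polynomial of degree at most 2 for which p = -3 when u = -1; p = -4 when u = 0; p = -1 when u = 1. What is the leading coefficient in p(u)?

2

L_0(u) = u(u - 1) / [2] = (1/2)u^2 - (1/2)u
L_1(u) = (u + 1)(u - 1) / [-1] = -u^2 + 1
L_2(u) = (u + 1)u / [2] = (1/2)u^2 + (1/2)u
p(u) = (-3)·L_0 + (-4)·L_1 + (-1)·L_2
Only the coefficient of u^2 is needed; take it from each L_i and combine:
(-3)·(1/2) + (-4)·(-1) + (-1)·(1/2) = 2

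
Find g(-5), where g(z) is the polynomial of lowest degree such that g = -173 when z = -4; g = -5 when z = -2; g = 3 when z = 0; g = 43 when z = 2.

-377

Evaluate each Lagrange basis at z = -5:
L_0(-5) = (-3)·(-5)·(-7)/[(-2)·(-4)·(-6)] = 35/16
L_1(-5) = (-1)·(-5)·(-7)/[(2)·(-2)·(-4)] = -35/16
L_2(-5) = (-1)·(-3)·(-7)/[(4)·(2)·(-2)] = 21/16
L_3(-5) = (-1)·(-3)·(-5)/[(6)·(4)·(2)] = -5/16
Sum: (-173)·(35/16) + (-5)·(-35/16) + 3·(21/16) + 43·(-5/16) = -377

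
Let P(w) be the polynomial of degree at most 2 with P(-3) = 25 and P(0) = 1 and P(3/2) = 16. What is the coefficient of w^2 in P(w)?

4

L_0(w) = w(w - 3/2) / [27/2] = (2/27)w^2 - (1/9)w
L_1(w) = (w + 3)(w - 3/2) / [-9/2] = -(2/9)w^2 - (1/3)w + 1
L_2(w) = (w + 3)w / [27/4] = (4/27)w^2 + (4/9)w
P(w) = 25·L_0 + 1·L_1 + 16·L_2
Only the coefficient of w^2 is needed; take it from each L_i and combine:
25·(2/27) + 1·(-2/9) + 16·(4/27) = 4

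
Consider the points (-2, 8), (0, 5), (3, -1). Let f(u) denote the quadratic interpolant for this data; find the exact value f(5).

Evaluate each Lagrange basis at u = 5:
L_0(5) = (5)·(2)/[(-2)·(-5)] = 1
L_1(5) = (7)·(2)/[(2)·(-3)] = -7/3
L_2(5) = (7)·(5)/[(5)·(3)] = 7/3
Sum: 8·(1) + 5·(-7/3) + (-1)·(7/3) = -6

-6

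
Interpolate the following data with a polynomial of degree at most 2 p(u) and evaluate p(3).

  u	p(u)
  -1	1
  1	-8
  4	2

-67/15

L_0(3) = (2)·(-1)/[(-2)·(-5)] = -1/5
L_1(3) = (4)·(-1)/[(2)·(-3)] = 2/3
L_2(3) = (4)·(2)/[(5)·(3)] = 8/15
Sum: 1·(-1/5) + (-8)·(2/3) + 2·(8/15) = -67/15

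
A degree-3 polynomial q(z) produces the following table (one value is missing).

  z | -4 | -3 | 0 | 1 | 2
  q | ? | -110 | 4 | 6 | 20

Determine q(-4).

-244

The 4 known values determine q uniquely (degree ≤ 3).
Evaluate each Lagrange basis at z = -4:
L_0(-4) = (-4)·(-5)·(-6)/[(-3)·(-4)·(-5)] = 2
L_1(-4) = (-1)·(-5)·(-6)/[(3)·(-1)·(-2)] = -5
L_2(-4) = (-1)·(-4)·(-6)/[(4)·(1)·(-1)] = 6
L_3(-4) = (-1)·(-4)·(-5)/[(5)·(2)·(1)] = -2
Sum: (-110)·(2) + 4·(-5) + 6·(6) + 20·(-2) = -244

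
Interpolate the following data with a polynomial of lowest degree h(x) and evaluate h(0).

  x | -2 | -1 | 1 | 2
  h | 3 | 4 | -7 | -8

-7/6

L_0(0) = (1)·(-1)·(-2)/[(-1)·(-3)·(-4)] = -1/6
L_1(0) = (2)·(-1)·(-2)/[(1)·(-2)·(-3)] = 2/3
L_2(0) = (2)·(1)·(-2)/[(3)·(2)·(-1)] = 2/3
L_3(0) = (2)·(1)·(-1)/[(4)·(3)·(1)] = -1/6
Sum: 3·(-1/6) + 4·(2/3) + (-7)·(2/3) + (-8)·(-1/6) = -7/6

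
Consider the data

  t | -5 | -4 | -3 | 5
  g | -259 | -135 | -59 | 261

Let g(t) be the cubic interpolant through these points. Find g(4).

137

Evaluate each Lagrange basis at t = 4:
L_0(4) = (8)·(7)·(-1)/[(-1)·(-2)·(-10)] = 14/5
L_1(4) = (9)·(7)·(-1)/[(1)·(-1)·(-9)] = -7
L_2(4) = (9)·(8)·(-1)/[(2)·(1)·(-8)] = 9/2
L_3(4) = (9)·(8)·(7)/[(10)·(9)·(8)] = 7/10
Sum: (-259)·(14/5) + (-135)·(-7) + (-59)·(9/2) + 261·(7/10) = 137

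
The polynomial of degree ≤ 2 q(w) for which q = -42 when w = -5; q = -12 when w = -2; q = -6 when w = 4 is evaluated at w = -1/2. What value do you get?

Evaluate each Lagrange basis at w = -1/2:
L_0(-1/2) = (3/2)·(-9/2)/[(-3)·(-9)] = -1/4
L_1(-1/2) = (9/2)·(-9/2)/[(3)·(-6)] = 9/8
L_2(-1/2) = (9/2)·(3/2)/[(9)·(6)] = 1/8
Sum: (-42)·(-1/4) + (-12)·(9/8) + (-6)·(1/8) = -15/4

-15/4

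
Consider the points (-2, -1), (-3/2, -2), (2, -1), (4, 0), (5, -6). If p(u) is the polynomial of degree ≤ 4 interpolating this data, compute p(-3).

Evaluate each Lagrange basis at u = -3:
L_0(-3) = (-3/2)·(-5)·(-7)·(-8)/[(-1/2)·(-4)·(-6)·(-7)] = 5
L_1(-3) = (-1)·(-5)·(-7)·(-8)/[(1/2)·(-7/2)·(-11/2)·(-13/2)] = -640/143
L_2(-3) = (-1)·(-3/2)·(-7)·(-8)/[(4)·(7/2)·(-2)·(-3)] = 1
L_3(-3) = (-1)·(-3/2)·(-5)·(-8)/[(6)·(11/2)·(2)·(-1)] = -10/11
L_4(-3) = (-1)·(-3/2)·(-5)·(-7)/[(7)·(13/2)·(3)·(1)] = 5/13
Sum: (-1)·(5) + (-2)·(-640/143) + (-1)·(1) + 0 + (-6)·(5/13) = 92/143

92/143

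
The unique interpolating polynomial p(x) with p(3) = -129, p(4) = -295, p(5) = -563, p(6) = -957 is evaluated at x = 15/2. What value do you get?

-7347/4

L_0(15/2) = (7/2)·(5/2)·(3/2)/[(-1)·(-2)·(-3)] = -35/16
L_1(15/2) = (9/2)·(5/2)·(3/2)/[(1)·(-1)·(-2)] = 135/16
L_2(15/2) = (9/2)·(7/2)·(3/2)/[(2)·(1)·(-1)] = -189/16
L_3(15/2) = (9/2)·(7/2)·(5/2)/[(3)·(2)·(1)] = 105/16
Sum: (-129)·(-35/16) + (-295)·(135/16) + (-563)·(-189/16) + (-957)·(105/16) = -7347/4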